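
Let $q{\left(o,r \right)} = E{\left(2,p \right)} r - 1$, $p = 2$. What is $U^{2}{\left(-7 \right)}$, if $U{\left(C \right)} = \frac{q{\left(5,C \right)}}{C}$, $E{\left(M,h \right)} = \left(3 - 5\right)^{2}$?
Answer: $\frac{841}{49} \approx 17.163$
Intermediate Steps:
$E{\left(M,h \right)} = 4$ ($E{\left(M,h \right)} = \left(-2\right)^{2} = 4$)
$q{\left(o,r \right)} = -1 + 4 r$ ($q{\left(o,r \right)} = 4 r - 1 = -1 + 4 r$)
$U{\left(C \right)} = \frac{-1 + 4 C}{C}$
$U^{2}{\left(-7 \right)} = \left(4 - \frac{1}{-7}\right)^{2} = \left(4 - - \frac{1}{7}\right)^{2} = \left(4 + \frac{1}{7}\right)^{2} = \left(\frac{29}{7}\right)^{2} = \frac{841}{49}$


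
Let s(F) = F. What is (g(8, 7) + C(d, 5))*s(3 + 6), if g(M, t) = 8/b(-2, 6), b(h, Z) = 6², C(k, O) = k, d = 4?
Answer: 38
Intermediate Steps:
b(h, Z) = 36
g(M, t) = 2/9 (g(M, t) = 8/36 = 8*(1/36) = 2/9)
(g(8, 7) + C(d, 5))*s(3 + 6) = (2/9 + 4)*(3 + 6) = (38/9)*9 = 38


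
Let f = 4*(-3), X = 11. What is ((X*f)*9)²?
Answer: 1411344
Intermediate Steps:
f = -12
((X*f)*9)² = ((11*(-12))*9)² = (-132*9)² = (-1188)² = 1411344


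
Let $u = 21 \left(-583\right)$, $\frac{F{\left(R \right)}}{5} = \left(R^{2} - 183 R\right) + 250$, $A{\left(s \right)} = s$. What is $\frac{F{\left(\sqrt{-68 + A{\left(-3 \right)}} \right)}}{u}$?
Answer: $- \frac{895}{12243} + \frac{305 i \sqrt{71}}{4081} \approx -0.073103 + 0.62974 i$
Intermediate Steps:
$F{\left(R \right)} = 1250 - 915 R + 5 R^{2}$ ($F{\left(R \right)} = 5 \left(\left(R^{2} - 183 R\right) + 250\right) = 5 \left(250 + R^{2} - 183 R\right) = 1250 - 915 R + 5 R^{2}$)
$u = -12243$
$\frac{F{\left(\sqrt{-68 + A{\left(-3 \right)}} \right)}}{u} = \frac{1250 - 915 \sqrt{-68 - 3} + 5 \left(\sqrt{-68 - 3}\right)^{2}}{-12243} = \left(1250 - 915 \sqrt{-71} + 5 \left(\sqrt{-71}\right)^{2}\right) \left(- \frac{1}{12243}\right) = \left(1250 - 915 i \sqrt{71} + 5 \left(i \sqrt{71}\right)^{2}\right) \left(- \frac{1}{12243}\right) = \left(1250 - 915 i \sqrt{71} + 5 \left(-71\right)\right) \left(- \frac{1}{12243}\right) = \left(1250 - 915 i \sqrt{71} - 355\right) \left(- \frac{1}{12243}\right) = \left(895 - 915 i \sqrt{71}\right) \left(- \frac{1}{12243}\right) = - \frac{895}{12243} + \frac{305 i \sqrt{71}}{4081}$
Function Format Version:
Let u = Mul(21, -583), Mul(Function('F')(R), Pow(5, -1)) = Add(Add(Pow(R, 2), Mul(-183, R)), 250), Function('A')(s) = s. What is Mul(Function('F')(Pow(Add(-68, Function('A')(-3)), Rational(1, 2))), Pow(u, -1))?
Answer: Add(Rational(-895, 12243), Mul(Rational(305, 4081), I, Pow(71, Rational(1, 2)))) ≈ Add(-0.073103, Mul(0.62974, I))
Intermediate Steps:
Function('F')(R) = Add(1250, Mul(-915, R), Mul(5, Pow(R, 2))) (Function('F')(R) = Mul(5, Add(Add(Pow(R, 2), Mul(-183, R)), 250)) = Mul(5, Add(250, Pow(R, 2), Mul(-183, R))) = Add(1250, Mul(-915, R), Mul(5, Pow(R, 2))))
u = -12243
Mul(Function('F')(Pow(Add(-68, Function('A')(-3)), Rational(1, 2))), Pow(u, -1)) = Mul(Add(1250, Mul(-915, Pow(Add(-68, -3), Rational(1, 2))), Mul(5, Pow(Pow(Add(-68, -3), Rational(1, 2)), 2))), Pow(-12243, -1)) = Mul(Add(1250, Mul(-915, Pow(-71, Rational(1, 2))), Mul(5, Pow(Pow(-71, Rational(1, 2)), 2))), Rational(-1, 12243)) = Mul(Add(1250, Mul(-915, Mul(I, Pow(71, Rational(1, 2)))), Mul(5, Pow(Mul(I, Pow(71, Rational(1, 2))), 2))), Rational(-1, 12243)) = Mul(Add(1250, Mul(-915, I, Pow(71, Rational(1, 2))), Mul(5, -71)), Rational(-1, 12243)) = Mul(Add(1250, Mul(-915, I, Pow(71, Rational(1, 2))), -355), Rational(-1, 12243)) = Mul(Add(895, Mul(-915, I, Pow(71, Rational(1, 2)))), Rational(-1, 12243)) = Add(Rational(-895, 12243), Mul(Rational(305, 4081), I, Pow(71, Rational(1, 2))))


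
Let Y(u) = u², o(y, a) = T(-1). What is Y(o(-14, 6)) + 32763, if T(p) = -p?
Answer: 32764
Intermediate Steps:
o(y, a) = 1 (o(y, a) = -1*(-1) = 1)
Y(o(-14, 6)) + 32763 = 1² + 32763 = 1 + 32763 = 32764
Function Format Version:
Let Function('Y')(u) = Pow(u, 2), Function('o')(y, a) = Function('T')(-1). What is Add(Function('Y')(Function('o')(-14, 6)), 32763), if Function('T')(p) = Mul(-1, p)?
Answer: 32764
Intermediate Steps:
Function('o')(y, a) = 1 (Function('o')(y, a) = Mul(-1, -1) = 1)
Add(Function('Y')(Function('o')(-14, 6)), 32763) = Add(Pow(1, 2), 32763) = Add(1, 32763) = 32764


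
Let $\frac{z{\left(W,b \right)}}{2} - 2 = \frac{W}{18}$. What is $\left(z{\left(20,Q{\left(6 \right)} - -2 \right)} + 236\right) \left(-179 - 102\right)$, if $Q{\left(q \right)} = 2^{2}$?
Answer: $- \frac{612580}{9} \approx -68065.0$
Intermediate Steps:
$Q{\left(q \right)} = 4$
$z{\left(W,b \right)} = 4 + \frac{W}{9}$ ($z{\left(W,b \right)} = 4 + 2 \frac{W}{18} = 4 + \frac{W}{9}$)
$\left(z{\left(20,Q{\left(6 \right)} - -2 \right)} + 236\right) \left(-179 - 102\right) = \left(\left(4 + \frac{1}{9} \cdot 20\right) + 236\right) \left(-179 - 102\right) = \left(\left(4 + \frac{20}{9}\right) + 236\right) \left(-281\right) = \left(\frac{56}{9} + 236\right) \left(-281\right) = \frac{2180}{9} \left(-281\right) = - \frac{612580}{9}$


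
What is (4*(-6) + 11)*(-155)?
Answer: 2015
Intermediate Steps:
(4*(-6) + 11)*(-155) = (-24 + 11)*(-155) = -13*(-155) = 2015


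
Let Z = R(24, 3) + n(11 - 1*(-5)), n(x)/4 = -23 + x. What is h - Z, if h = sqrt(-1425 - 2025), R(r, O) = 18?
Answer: 10 + 5*I*sqrt(138) ≈ 10.0 + 58.737*I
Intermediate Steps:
n(x) = -92 + 4*x (n(x) = 4*(-23 + x) = -92 + 4*x)
Z = -10 (Z = 18 + (-92 + 4*(11 - 1*(-5))) = 18 + (-92 + 4*(11 + 5)) = 18 + (-92 + 4*16) = 18 + (-92 + 64) = 18 - 28 = -10)
h = 5*I*sqrt(138) (h = sqrt(-3450) = 5*I*sqrt(138) ≈ 58.737*I)
h - Z = 5*I*sqrt(138) - 1*(-10) = 5*I*sqrt(138) + 10 = 10 + 5*I*sqrt(138)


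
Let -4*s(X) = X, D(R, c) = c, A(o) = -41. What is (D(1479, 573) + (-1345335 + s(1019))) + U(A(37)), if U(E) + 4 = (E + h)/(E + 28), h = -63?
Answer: -5380051/4 ≈ -1.3450e+6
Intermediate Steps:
s(X) = -X/4
U(E) = -4 + (-63 + E)/(28 + E) (U(E) = -4 + (E - 63)/(E + 28) = -4 + (-63 + E)/(28 + E))
(D(1479, 573) + (-1345335 + s(1019))) + U(A(37)) = (573 + (-1345335 - 1/4*1019)) + (-175 - 3*(-41))/(28 - 41) = (573 + (-1345335 - 1019/4)) + (-175 + 123)/(-13) = (573 - 5382359/4) - 1/13*(-52) = -5380067/4 + 4 = -5380051/4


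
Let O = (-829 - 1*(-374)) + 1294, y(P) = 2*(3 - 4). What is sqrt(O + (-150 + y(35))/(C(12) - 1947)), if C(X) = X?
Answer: sqrt(349077655)/645 ≈ 28.967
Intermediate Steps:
y(P) = -2 (y(P) = 2*(-1) = -2)
O = 839 (O = (-829 + 374) + 1294 = -455 + 1294 = 839)
sqrt(O + (-150 + y(35))/(C(12) - 1947)) = sqrt(839 + (-150 - 2)/(12 - 1947)) = sqrt(839 - 152/(-1935)) = sqrt(839 - 152*(-1/1935)) = sqrt(839 + 152/1935) = sqrt(1623617/1935) = sqrt(349077655)/645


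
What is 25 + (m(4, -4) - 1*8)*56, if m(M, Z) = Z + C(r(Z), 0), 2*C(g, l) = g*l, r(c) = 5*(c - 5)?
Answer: -647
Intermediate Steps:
r(c) = -25 + 5*c (r(c) = 5*(-5 + c) = -25 + 5*c)
C(g, l) = g*l/2 (C(g, l) = (g*l)/2 = g*l/2)
m(M, Z) = Z (m(M, Z) = Z + (½)*(-25 + 5*Z)*0 = Z + 0 = Z)
25 + (m(4, -4) - 1*8)*56 = 25 + (-4 - 1*8)*56 = 25 + (-4 - 8)*56 = 25 - 12*56 = 25 - 672 = -647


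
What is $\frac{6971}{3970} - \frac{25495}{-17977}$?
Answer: $\frac{226532817}{71368690} \approx 3.1741$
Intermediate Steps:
$\frac{6971}{3970} - \frac{25495}{-17977} = 6971 \cdot \frac{1}{3970} - - \frac{25495}{17977} = \frac{6971}{3970} + \frac{25495}{17977} = \frac{226532817}{71368690}$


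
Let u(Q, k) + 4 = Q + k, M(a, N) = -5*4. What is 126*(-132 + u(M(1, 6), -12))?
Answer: -21168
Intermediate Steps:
M(a, N) = -20
u(Q, k) = -4 + Q + k (u(Q, k) = -4 + (Q + k) = -4 + Q + k)
126*(-132 + u(M(1, 6), -12)) = 126*(-132 + (-4 - 20 - 12)) = 126*(-132 - 36) = 126*(-168) = -21168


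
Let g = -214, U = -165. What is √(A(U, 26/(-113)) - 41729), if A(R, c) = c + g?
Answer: I*√535573105/113 ≈ 204.8*I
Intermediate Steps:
A(R, c) = -214 + c (A(R, c) = c - 214 = -214 + c)
√(A(U, 26/(-113)) - 41729) = √((-214 + 26/(-113)) - 41729) = √((-214 + 26*(-1/113)) - 41729) = √((-214 - 26/113) - 41729) = √(-24208/113 - 41729) = √(-4739585/113) = I*√535573105/113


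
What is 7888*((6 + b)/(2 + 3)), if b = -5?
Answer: 7888/5 ≈ 1577.6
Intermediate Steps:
7888*((6 + b)/(2 + 3)) = 7888*((6 - 5)/(2 + 3)) = 7888*(1/5) = 7888/5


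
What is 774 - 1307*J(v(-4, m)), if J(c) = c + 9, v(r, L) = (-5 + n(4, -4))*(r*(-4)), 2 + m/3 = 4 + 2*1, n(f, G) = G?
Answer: 177219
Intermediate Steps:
m = 12 (m = -6 + 3*(4 + 2*1) = -6 + 3*(4 + 2) = -6 + 3*6 = -6 + 18 = 12)
v(r, L) = 36*r (v(r, L) = (-5 - 4)*(r*(-4)) = -(-36)*r = 36*r)
J(c) = 9 + c
774 - 1307*J(v(-4, m)) = 774 - 1307*(9 + 36*(-4)) = 774 - 1307*(9 - 144) = 774 - 1307*(-135) = 774 + 176445 = 177219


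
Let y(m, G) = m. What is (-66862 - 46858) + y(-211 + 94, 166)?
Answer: -113837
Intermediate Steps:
(-66862 - 46858) + y(-211 + 94, 166) = (-66862 - 46858) + (-211 + 94) = -113720 - 117 = -113837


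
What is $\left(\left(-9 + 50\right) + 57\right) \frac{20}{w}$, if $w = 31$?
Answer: $\frac{1960}{31} \approx 63.226$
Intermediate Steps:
$\left(\left(-9 + 50\right) + 57\right) \frac{20}{w} = \left(\left(-9 + 50\right) + 57\right) \frac{20}{31} = \left(41 + 57\right) 20 \cdot \frac{1}{31} = 98 \cdot \frac{20}{31} = \frac{1960}{31}$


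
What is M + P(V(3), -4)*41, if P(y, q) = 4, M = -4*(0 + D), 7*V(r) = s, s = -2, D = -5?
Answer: 184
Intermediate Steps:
V(r) = -2/7 (V(r) = (⅐)*(-2) = -2/7)
M = 20 (M = -4*(0 - 5) = -4*(-5) = 20)
M + P(V(3), -4)*41 = 20 + 4*41 = 20 + 164 = 184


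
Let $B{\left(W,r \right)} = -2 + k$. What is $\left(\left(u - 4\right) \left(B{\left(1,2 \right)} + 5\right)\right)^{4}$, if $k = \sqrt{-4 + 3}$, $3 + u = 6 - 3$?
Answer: $7168 + 24576 i \approx 7168.0 + 24576.0 i$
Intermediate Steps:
$u = 0$ ($u = -3 + \left(6 - 3\right) = -3 + 3 = 0$)
$k = i$ ($k = \sqrt{-1} = i \approx 1.0 i$)
$B{\left(W,r \right)} = -2 + i$
$\left(\left(u - 4\right) \left(B{\left(1,2 \right)} + 5\right)\right)^{4} = \left(\left(0 - 4\right) \left(\left(-2 + i\right) + 5\right)\right)^{4} = \left(- 4 \left(3 + i\right)\right)^{4} = \left(-12 - 4 i\right)^{4}$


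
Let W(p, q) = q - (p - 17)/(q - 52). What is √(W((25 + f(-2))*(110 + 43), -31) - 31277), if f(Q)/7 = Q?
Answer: I*√215542534/83 ≈ 176.88*I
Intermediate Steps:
f(Q) = 7*Q
W(p, q) = q - (-17 + p)/(-52 + q)
√(W((25 + f(-2))*(110 + 43), -31) - 31277) = √((17 + (-31)² - (25 + 7*(-2))*(110 + 43) - 52*(-31))/(-52 - 31) - 31277) = √((17 + 961 - (25 - 14)*153 + 1612)/(-83) - 31277) = √(-(17 + 961 - 11*153 + 1612)/83 - 31277) = √(-(17 + 961 - 1*1683 + 1612)/83 - 31277) = √(-(17 + 961 - 1683 + 1612)/83 - 31277) = √(-1/83*907 - 31277) = √(-907/83 - 31277) = √(-2596898/83) = I*√215542534/83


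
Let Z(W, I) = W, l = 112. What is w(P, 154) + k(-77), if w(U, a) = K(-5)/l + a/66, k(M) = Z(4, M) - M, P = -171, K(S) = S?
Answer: 27985/336 ≈ 83.289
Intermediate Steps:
k(M) = 4 - M
w(U, a) = -5/112 + a/66
w(P, 154) + k(-77) = (-5/112 + (1/66)*154) + (4 - 1*(-77)) = (-5/112 + 7/3) + (4 + 77) = 769/336 + 81 = 27985/336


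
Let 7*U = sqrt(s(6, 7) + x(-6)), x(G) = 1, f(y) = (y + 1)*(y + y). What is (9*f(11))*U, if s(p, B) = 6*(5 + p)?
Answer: 2376*sqrt(67)/7 ≈ 2778.3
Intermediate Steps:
f(y) = 2*y*(1 + y) (f(y) = (1 + y)*(2*y) = 2*y*(1 + y))
s(p, B) = 30 + 6*p
U = sqrt(67)/7 (U = sqrt((30 + 6*6) + 1)/7 = sqrt((30 + 36) + 1)/7 = sqrt(66 + 1)/7 = sqrt(67)/7 ≈ 1.1693)
(9*f(11))*U = (9*(2*11*(1 + 11)))*(sqrt(67)/7) = (9*(2*11*12))*(sqrt(67)/7) = (9*264)*(sqrt(67)/7) = 2376*(sqrt(67)/7) = 2376*sqrt(67)/7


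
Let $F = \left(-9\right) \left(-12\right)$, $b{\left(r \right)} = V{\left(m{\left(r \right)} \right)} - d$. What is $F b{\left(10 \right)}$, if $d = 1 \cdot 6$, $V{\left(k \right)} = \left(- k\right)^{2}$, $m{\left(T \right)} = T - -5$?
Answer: $23652$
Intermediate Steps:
$m{\left(T \right)} = 5 + T$ ($m{\left(T \right)} = T + 5 = 5 + T$)
$V{\left(k \right)} = k^{2}$
$d = 6$
$b{\left(r \right)} = -6 + \left(5 + r\right)^{2}$ ($b{\left(r \right)} = \left(5 + r\right)^{2} - 6 = -6 + \left(5 + r\right)^{2}$)
$F = 108$
$F b{\left(10 \right)} = 108 \left(-6 + \left(5 + 10\right)^{2}\right) = 108 \left(-6 + 15^{2}\right) = 108 \left(-6 + 225\right) = 108 \cdot 219 = 23652$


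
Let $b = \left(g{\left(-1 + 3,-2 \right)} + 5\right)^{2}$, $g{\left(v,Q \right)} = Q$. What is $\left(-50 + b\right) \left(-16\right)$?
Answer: $656$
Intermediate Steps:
$b = 9$ ($b = \left(-2 + 5\right)^{2} = 3^{2} = 9$)
$\left(-50 + b\right) \left(-16\right) = \left(-50 + 9\right) \left(-16\right) = \left(-41\right) \left(-16\right) = 656$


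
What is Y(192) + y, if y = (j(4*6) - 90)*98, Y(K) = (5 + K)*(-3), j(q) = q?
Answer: -7059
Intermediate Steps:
Y(K) = -15 - 3*K
y = -6468 (y = (4*6 - 90)*98 = (24 - 90)*98 = -66*98 = -6468)
Y(192) + y = (-15 - 3*192) - 6468 = (-15 - 576) - 6468 = -591 - 6468 = -7059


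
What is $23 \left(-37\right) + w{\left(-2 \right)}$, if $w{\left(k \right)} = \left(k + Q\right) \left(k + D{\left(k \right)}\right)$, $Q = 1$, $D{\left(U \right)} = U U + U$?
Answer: $-851$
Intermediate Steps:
$D{\left(U \right)} = U + U^{2}$ ($D{\left(U \right)} = U^{2} + U = U + U^{2}$)
$w{\left(k \right)} = \left(1 + k\right) \left(k + k \left(1 + k\right)\right)$ ($w{\left(k \right)} = \left(k + 1\right) \left(k + k \left(1 + k\right)\right) = \left(1 + k\right) \left(k + k \left(1 + k\right)\right)$)
$23 \left(-37\right) + w{\left(-2 \right)} = 23 \left(-37\right) - 2 \left(2 + \left(-2\right)^{2} + 3 \left(-2\right)\right) = -851 - 2 \left(2 + 4 - 6\right) = -851 - 0 = -851 + 0 = -851$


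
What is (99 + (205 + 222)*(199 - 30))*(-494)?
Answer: -35697428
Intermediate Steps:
(99 + (205 + 222)*(199 - 30))*(-494) = (99 + 427*169)*(-494) = (99 + 72163)*(-494) = 72262*(-494) = -35697428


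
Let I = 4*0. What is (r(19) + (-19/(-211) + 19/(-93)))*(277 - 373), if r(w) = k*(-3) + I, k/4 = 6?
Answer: 45283136/6541 ≈ 6923.0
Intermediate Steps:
k = 24 (k = 4*6 = 24)
I = 0
r(w) = -72 (r(w) = 24*(-3) + 0 = -72 + 0 = -72)
(r(19) + (-19/(-211) + 19/(-93)))*(277 - 373) = (-72 + (-19/(-211) + 19/(-93)))*(277 - 373) = (-72 + (-19*(-1/211) + 19*(-1/93)))*(-96) = (-72 + (19/211 - 19/93))*(-96) = (-72 - 2242/19623)*(-96) = -1415098/19623*(-96) = 45283136/6541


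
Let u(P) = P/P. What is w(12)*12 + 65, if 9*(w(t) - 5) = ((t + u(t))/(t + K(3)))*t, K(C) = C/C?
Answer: 141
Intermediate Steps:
K(C) = 1
u(P) = 1
w(t) = 5 + t/9 (w(t) = 5 + (((t + 1)/(t + 1))*t)/9 = 5 + (((1 + t)/(1 + t))*t)/9 = 5 + (1*t)/9 = 5 + t/9)
w(12)*12 + 65 = (5 + (⅑)*12)*12 + 65 = (5 + 4/3)*12 + 65 = (19/3)*12 + 65 = 76 + 65 = 141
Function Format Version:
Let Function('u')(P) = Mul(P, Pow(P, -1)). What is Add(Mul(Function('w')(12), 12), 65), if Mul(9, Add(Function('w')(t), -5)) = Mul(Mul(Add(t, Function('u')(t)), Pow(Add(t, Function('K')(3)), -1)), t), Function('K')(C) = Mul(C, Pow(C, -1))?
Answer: 141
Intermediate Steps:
Function('K')(C) = 1
Function('u')(P) = 1
Function('w')(t) = Add(5, Mul(Rational(1, 9), t)) (Function('w')(t) = Add(5, Mul(Rational(1, 9), Mul(Mul(Add(t, 1), Pow(Add(t, 1), -1)), t))) = Add(5, Mul(Rational(1, 9), Mul(Mul(Add(1, t), Pow(Add(1, t), -1)), t))) = Add(5, Mul(Rational(1, 9), Mul(1, t))) = Add(5, Mul(Rational(1, 9), t)))
Add(Mul(Function('w')(12), 12), 65) = Add(Mul(Add(5, Mul(Rational(1, 9), 12)), 12), 65) = Add(Mul(Add(5, Rational(4, 3)), 12), 65) = Add(Mul(Rational(19, 3), 12), 65) = Add(76, 65) = 141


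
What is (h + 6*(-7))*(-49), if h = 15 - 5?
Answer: 1568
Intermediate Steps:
h = 10
(h + 6*(-7))*(-49) = (10 + 6*(-7))*(-49) = (10 - 42)*(-49) = -32*(-49) = 1568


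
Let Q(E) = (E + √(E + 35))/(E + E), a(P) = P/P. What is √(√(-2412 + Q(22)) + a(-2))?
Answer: √(484 + 22*I*√11*√(106106 - √57))/22 ≈ 5.0058 + 4.9049*I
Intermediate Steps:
a(P) = 1
Q(E) = (E + √(35 + E))/(2*E) (Q(E) = (E + √(35 + E))/((2*E)) = (E + √(35 + E))*(1/(2*E)) = (E + √(35 + E))/(2*E))
√(√(-2412 + Q(22)) + a(-2)) = √(√(-2412 + (½)*(22 + √(35 + 22))/22) + 1) = √(√(-2412 + (½)*(1/22)*(22 + √57)) + 1) = √(√(-2412 + (½ + √57/44)) + 1) = √(√(-4823/2 + √57/44) + 1) = √(1 + √(-4823/2 + √57/44))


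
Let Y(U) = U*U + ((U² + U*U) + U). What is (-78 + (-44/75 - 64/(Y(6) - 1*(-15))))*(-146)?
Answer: 12412044/1075 ≈ 11546.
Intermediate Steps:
Y(U) = U + 3*U² (Y(U) = U² + ((U² + U²) + U) = U² + (2*U² + U) = U² + (U + 2*U²) = U + 3*U²)
(-78 + (-44/75 - 64/(Y(6) - 1*(-15))))*(-146) = (-78 + (-44/75 - 64/(6*(1 + 3*6) - 1*(-15))))*(-146) = (-78 + (-44*1/75 - 64/(6*(1 + 18) + 15)))*(-146) = (-78 + (-44/75 - 64/(6*19 + 15)))*(-146) = (-78 + (-44/75 - 64/(114 + 15)))*(-146) = (-78 + (-44/75 - 64/129))*(-146) = (-78 - 1164/1075)*(-146) = -85014/1075*(-146) = 12412044/1075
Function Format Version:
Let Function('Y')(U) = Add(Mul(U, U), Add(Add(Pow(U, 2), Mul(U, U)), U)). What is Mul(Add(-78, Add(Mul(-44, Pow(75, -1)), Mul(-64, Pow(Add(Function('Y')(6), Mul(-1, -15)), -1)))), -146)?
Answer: Rational(12412044, 1075) ≈ 11546.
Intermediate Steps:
Function('Y')(U) = Add(U, Mul(3, Pow(U, 2))) (Function('Y')(U) = Add(Pow(U, 2), Add(Add(Pow(U, 2), Pow(U, 2)), U)) = Add(Pow(U, 2), Add(Mul(2, Pow(U, 2)), U)) = Add(Pow(U, 2), Add(U, Mul(2, Pow(U, 2)))) = Add(U, Mul(3, Pow(U, 2))))
Mul(Add(-78, Add(Mul(-44, Pow(75, -1)), Mul(-64, Pow(Add(Function('Y')(6), Mul(-1, -15)), -1)))), -146) = Mul(Add(-78, Add(Mul(-44, Pow(75, -1)), Mul(-64, Pow(Add(Mul(6, Add(1, Mul(3, 6))), Mul(-1, -15)), -1)))), -146) = Mul(Add(-78, Add(Mul(-44, Rational(1, 75)), Mul(-64, Pow(Add(Mul(6, Add(1, 18)), 15), -1)))), -146) = Mul(Add(-78, Add(Rational(-44, 75), Mul(-64, Pow(Add(Mul(6, 19), 15), -1)))), -146) = Mul(Add(-78, Add(Rational(-44, 75), Mul(-64, Pow(Add(114, 15), -1)))), -146) = Mul(Add(-78, Add(Rational(-44, 75), Mul(-64, Pow(129, -1)))), -146) = Mul(Add(-78, Add(Rational(-44, 75), Mul(-64, Rational(1, 129)))), -146) = Mul(Add(-78, Add(Rational(-44, 75), Rational(-64, 129))), -146) = Mul(Add(-78, Rational(-1164, 1075)), -146) = Mul(Rational(-85014, 1075), -146) = Rational(12412044, 1075)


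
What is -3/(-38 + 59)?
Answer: -⅐ ≈ -0.14286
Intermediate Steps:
-3/(-38 + 59) = -3/21 = -3*1/21 = -⅐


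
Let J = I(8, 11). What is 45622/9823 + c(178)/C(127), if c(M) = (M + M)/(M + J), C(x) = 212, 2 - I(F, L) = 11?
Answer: 409510501/87984611 ≈ 4.6543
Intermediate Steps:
I(F, L) = -9 (I(F, L) = 2 - 1*11 = 2 - 11 = -9)
J = -9
c(M) = 2*M/(-9 + M) (c(M) = (M + M)/(M - 9) = (2*M)/(-9 + M) = 2*M/(-9 + M))
45622/9823 + c(178)/C(127) = 45622/9823 + (2*178/(-9 + 178))/212 = 45622*(1/9823) + (2*178/169)*(1/212) = 45622/9823 + (2*178*(1/169))*(1/212) = 45622/9823 + (356/169)*(1/212) = 45622/9823 + 89/8957 = 409510501/87984611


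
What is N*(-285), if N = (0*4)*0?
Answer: 0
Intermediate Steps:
N = 0 (N = 0*0 = 0)
N*(-285) = 0*(-285) = 0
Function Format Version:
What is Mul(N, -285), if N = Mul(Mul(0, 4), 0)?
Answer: 0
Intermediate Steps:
N = 0 (N = Mul(0, 0) = 0)
Mul(N, -285) = Mul(0, -285) = 0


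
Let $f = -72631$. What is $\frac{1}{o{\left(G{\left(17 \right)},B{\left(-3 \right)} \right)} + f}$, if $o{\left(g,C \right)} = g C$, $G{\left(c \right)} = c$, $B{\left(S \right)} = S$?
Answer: $- \frac{1}{72682} \approx -1.3759 \cdot 10^{-5}$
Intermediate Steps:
$o{\left(g,C \right)} = C g$
$\frac{1}{o{\left(G{\left(17 \right)},B{\left(-3 \right)} \right)} + f} = \frac{1}{\left(-3\right) 17 - 72631} = \frac{1}{-51 - 72631} = \frac{1}{-72682} = - \frac{1}{72682}$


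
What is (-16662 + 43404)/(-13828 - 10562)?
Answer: -4457/4065 ≈ -1.0964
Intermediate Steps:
(-16662 + 43404)/(-13828 - 10562) = 26742/(-24390) = 26742*(-1/24390) = -4457/4065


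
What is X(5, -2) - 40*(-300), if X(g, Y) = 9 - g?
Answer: 12004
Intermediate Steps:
X(5, -2) - 40*(-300) = (9 - 1*5) - 40*(-300) = (9 - 5) + 12000 = 4 + 12000 = 12004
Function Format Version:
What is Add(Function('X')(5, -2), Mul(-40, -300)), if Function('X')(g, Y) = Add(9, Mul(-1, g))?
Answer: 12004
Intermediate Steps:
Add(Function('X')(5, -2), Mul(-40, -300)) = Add(Add(9, Mul(-1, 5)), Mul(-40, -300)) = Add(Add(9, -5), 12000) = Add(4, 12000) = 12004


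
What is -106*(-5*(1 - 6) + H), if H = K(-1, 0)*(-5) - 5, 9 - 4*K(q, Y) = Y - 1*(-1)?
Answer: -1060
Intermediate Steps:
K(q, Y) = 2 - Y/4 (K(q, Y) = 9/4 - (Y - 1*(-1))/4 = 9/4 - (Y + 1)/4 = 9/4 - (1 + Y)/4 = 9/4 + (-¼ - Y/4) = 2 - Y/4)
H = -15 (H = (2 - ¼*0)*(-5) - 5 = (2 + 0)*(-5) - 5 = 2*(-5) - 5 = -10 - 5 = -15)
-106*(-5*(1 - 6) + H) = -106*(-5*(1 - 6) - 15) = -106*(-5*(-5) - 15) = -106*(25 - 15) = -106*10 = -1060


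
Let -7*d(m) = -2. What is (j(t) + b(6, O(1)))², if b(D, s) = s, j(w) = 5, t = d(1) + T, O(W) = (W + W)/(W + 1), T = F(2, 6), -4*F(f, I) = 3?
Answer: 36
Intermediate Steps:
F(f, I) = -¾ (F(f, I) = -¼*3 = -¾)
T = -¾ ≈ -0.75000
d(m) = 2/7 (d(m) = -⅐*(-2) = 2/7)
O(W) = 2*W/(1 + W) (O(W) = (2*W)/(1 + W) = 2*W/(1 + W))
t = -13/28 (t = 2/7 - ¾ = -13/28 ≈ -0.46429)
(j(t) + b(6, O(1)))² = (5 + 2*1/(1 + 1))² = (5 + 2*1/2)² = (5 + 2*1*(½))² = (5 + 1)² = 6² = 36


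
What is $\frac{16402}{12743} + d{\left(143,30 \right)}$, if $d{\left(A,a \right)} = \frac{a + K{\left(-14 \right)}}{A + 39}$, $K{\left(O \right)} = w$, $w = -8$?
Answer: $\frac{1632755}{1159613} \approx 1.408$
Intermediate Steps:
$K{\left(O \right)} = -8$
$d{\left(A,a \right)} = \frac{-8 + a}{39 + A}$ ($d{\left(A,a \right)} = \frac{a - 8}{A + 39} = \frac{-8 + a}{39 + A}$)
$\frac{16402}{12743} + d{\left(143,30 \right)} = \frac{16402}{12743} + \frac{-8 + 30}{39 + 143} = 16402 \cdot \frac{1}{12743} + \frac{1}{182} \cdot 22 = \frac{16402}{12743} + \frac{1}{182} \cdot 22 = \frac{16402}{12743} + \frac{11}{91} = \frac{1632755}{1159613}$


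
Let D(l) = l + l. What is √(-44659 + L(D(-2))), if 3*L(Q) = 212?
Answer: I*√401295/3 ≈ 211.16*I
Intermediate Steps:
D(l) = 2*l
L(Q) = 212/3 (L(Q) = (⅓)*212 = 212/3)
√(-44659 + L(D(-2))) = √(-44659 + 212/3) = √(-133765/3) = I*√401295/3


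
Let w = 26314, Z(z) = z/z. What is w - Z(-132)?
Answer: 26313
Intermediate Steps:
Z(z) = 1
w - Z(-132) = 26314 - 1*1 = 26314 - 1 = 26313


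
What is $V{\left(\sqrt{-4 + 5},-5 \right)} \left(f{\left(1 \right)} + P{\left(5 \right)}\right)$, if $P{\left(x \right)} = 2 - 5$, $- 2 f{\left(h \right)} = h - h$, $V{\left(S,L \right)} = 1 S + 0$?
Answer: $-3$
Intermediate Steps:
$V{\left(S,L \right)} = S$ ($V{\left(S,L \right)} = S + 0 = S$)
$f{\left(h \right)} = 0$ ($f{\left(h \right)} = - \frac{h - h}{2} = \left(- \frac{1}{2}\right) 0 = 0$)
$P{\left(x \right)} = -3$ ($P{\left(x \right)} = 2 - 5 = -3$)
$V{\left(\sqrt{-4 + 5},-5 \right)} \left(f{\left(1 \right)} + P{\left(5 \right)}\right) = \sqrt{-4 + 5} \left(0 - 3\right) = \sqrt{1} \left(-3\right) = 1 \left(-3\right) = -3$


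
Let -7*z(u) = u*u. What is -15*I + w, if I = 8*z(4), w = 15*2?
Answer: 2130/7 ≈ 304.29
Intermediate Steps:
z(u) = -u²/7 (z(u) = -u*u/7 = -u²/7)
w = 30
I = -128/7 (I = 8*(-⅐*4²) = 8*(-⅐*16) = 8*(-16/7) = -128/7 ≈ -18.286)
-15*I + w = -15*(-128/7) + 30 = 1920/7 + 30 = 2130/7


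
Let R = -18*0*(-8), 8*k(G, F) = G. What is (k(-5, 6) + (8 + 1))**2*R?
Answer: 0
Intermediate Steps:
k(G, F) = G/8
R = 0 (R = 0*(-8) = 0)
(k(-5, 6) + (8 + 1))**2*R = ((1/8)*(-5) + (8 + 1))**2*0 = (-5/8 + 9)**2*0 = (67/8)**2*0 = (4489/64)*0 = 0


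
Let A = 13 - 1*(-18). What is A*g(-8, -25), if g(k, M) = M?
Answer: -775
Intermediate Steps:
A = 31 (A = 13 + 18 = 31)
A*g(-8, -25) = 31*(-25) = -775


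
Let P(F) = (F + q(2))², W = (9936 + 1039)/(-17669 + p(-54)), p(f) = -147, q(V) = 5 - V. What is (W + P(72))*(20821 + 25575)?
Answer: 1162266485975/4454 ≈ 2.6095e+8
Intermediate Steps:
W = -10975/17816 (W = (9936 + 1039)/(-17669 - 147) = 10975/(-17816) = 10975*(-1/17816) = -10975/17816 ≈ -0.61602)
P(F) = (3 + F)² (P(F) = (F + (5 - 1*2))² = (F + (5 - 2))² = (F + 3)² = (3 + F)²)
(W + P(72))*(20821 + 25575) = (-10975/17816 + (3 + 72)²)*(20821 + 25575) = (-10975/17816 + 75²)*46396 = (-10975/17816 + 5625)*46396 = (100204025/17816)*46396 = 1162266485975/4454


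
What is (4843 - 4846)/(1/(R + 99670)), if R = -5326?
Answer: -283032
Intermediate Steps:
(4843 - 4846)/(1/(R + 99670)) = (4843 - 4846)/(1/(-5326 + 99670)) = -3/(1/94344) = -3/1/94344 = -3*94344 = -283032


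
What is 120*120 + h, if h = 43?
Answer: 14443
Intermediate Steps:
120*120 + h = 120*120 + 43 = 14400 + 43 = 14443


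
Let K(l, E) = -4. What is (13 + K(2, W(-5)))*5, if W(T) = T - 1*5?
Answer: 45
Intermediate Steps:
W(T) = -5 + T (W(T) = T - 5 = -5 + T)
(13 + K(2, W(-5)))*5 = (13 - 4)*5 = 9*5 = 45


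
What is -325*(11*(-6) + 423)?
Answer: -116025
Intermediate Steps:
-325*(11*(-6) + 423) = -325*(-66 + 423) = -325*357 = -116025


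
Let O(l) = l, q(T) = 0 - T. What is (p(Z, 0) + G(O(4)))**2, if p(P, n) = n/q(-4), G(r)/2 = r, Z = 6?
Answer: 64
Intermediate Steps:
q(T) = -T
G(r) = 2*r
p(P, n) = n/4 (p(P, n) = n/((-1*(-4))) = n/4)
(p(Z, 0) + G(O(4)))**2 = ((1/4)*0 + 2*4)**2 = (0 + 8)**2 = 8**2 = 64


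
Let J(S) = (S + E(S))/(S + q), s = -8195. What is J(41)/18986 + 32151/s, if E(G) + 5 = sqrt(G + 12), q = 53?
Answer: -1304070006/332397395 + sqrt(53)/1784684 ≈ -3.9232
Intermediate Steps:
E(G) = -5 + sqrt(12 + G) (E(G) = -5 + sqrt(G + 12) = -5 + sqrt(12 + G))
J(S) = (-5 + S + sqrt(12 + S))/(53 + S) (J(S) = (S + (-5 + sqrt(12 + S)))/(S + 53) = (-5 + S + sqrt(12 + S))/(53 + S))
J(41)/18986 + 32151/s = ((-5 + 41 + sqrt(12 + 41))/(53 + 41))/18986 + 32151/(-8195) = ((-5 + 41 + sqrt(53))/94)*(1/18986) + 32151*(-1/8195) = ((36 + sqrt(53))/94)*(1/18986) - 32151/8195 = (18/47 + sqrt(53)/94)*(1/18986) - 32151/8195 = (9/446171 + sqrt(53)/1784684) - 32151/8195 = -1304070006/332397395 + sqrt(53)/1784684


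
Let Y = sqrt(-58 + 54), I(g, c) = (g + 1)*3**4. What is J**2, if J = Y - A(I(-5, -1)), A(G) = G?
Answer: 104972 + 1296*I ≈ 1.0497e+5 + 1296.0*I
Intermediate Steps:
I(g, c) = 81 + 81*g (I(g, c) = (1 + g)*81 = 81 + 81*g)
Y = 2*I (Y = sqrt(-4) = 2*I ≈ 2.0*I)
J = 324 + 2*I (J = 2*I - (81 + 81*(-5)) = 2*I - (81 - 405) = 2*I - 1*(-324) = 2*I + 324 = 324 + 2*I ≈ 324.0 + 2.0*I)
J**2 = (324 + 2*I)**2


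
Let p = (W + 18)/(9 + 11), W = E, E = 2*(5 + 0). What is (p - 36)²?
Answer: 29929/25 ≈ 1197.2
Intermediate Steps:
E = 10 (E = 2*5 = 10)
W = 10
p = 7/5 (p = (10 + 18)/(9 + 11) = 28/20 = 28*(1/20) = 7/5 ≈ 1.4000)
(p - 36)² = (7/5 - 36)² = (-173/5)² = 29929/25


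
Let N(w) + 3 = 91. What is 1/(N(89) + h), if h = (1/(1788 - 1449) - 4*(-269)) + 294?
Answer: 339/494263 ≈ 0.00068587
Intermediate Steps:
N(w) = 88 (N(w) = -3 + 91 = 88)
h = 464431/339 (h = (1/339 + 1076) + 294 = 364765/339 + 294 = 464431/339 ≈ 1370.0)
1/(N(89) + h) = 1/(88 + 464431/339) = 1/(494263/339) = 339/494263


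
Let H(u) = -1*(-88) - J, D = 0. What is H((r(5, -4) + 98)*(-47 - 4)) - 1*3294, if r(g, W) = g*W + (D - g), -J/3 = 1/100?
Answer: -320597/100 ≈ -3206.0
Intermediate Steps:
J = -3/100 ≈ -0.030000
r(g, W) = -g + W*g (r(g, W) = g*W + (0 - g) = W*g - g = -g + W*g)
H(u) = 8803/100 (H(u) = -1*(-88) - 1*(-3/100) = 88 + 3/100 = 8803/100)
H((r(5, -4) + 98)*(-47 - 4)) - 1*3294 = 8803/100 - 1*3294 = 8803/100 - 3294 = -320597/100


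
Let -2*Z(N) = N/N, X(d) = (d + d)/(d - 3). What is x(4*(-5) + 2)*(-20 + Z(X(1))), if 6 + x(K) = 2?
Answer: 82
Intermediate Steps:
x(K) = -4 (x(K) = -6 + 2 = -4)
X(d) = 2*d/(-3 + d) (X(d) = (2*d)/(-3 + d) = 2*d/(-3 + d))
Z(N) = -½ (Z(N) = -N/(2*N) = -½*1 = -½)
x(4*(-5) + 2)*(-20 + Z(X(1))) = -4*(-20 - ½) = -4*(-41/2) = 82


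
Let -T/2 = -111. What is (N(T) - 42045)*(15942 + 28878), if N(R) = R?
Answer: -1874506860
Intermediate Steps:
T = 222 (T = -2*(-111) = 222)
(N(T) - 42045)*(15942 + 28878) = (222 - 42045)*(15942 + 28878) = -41823*44820 = -1874506860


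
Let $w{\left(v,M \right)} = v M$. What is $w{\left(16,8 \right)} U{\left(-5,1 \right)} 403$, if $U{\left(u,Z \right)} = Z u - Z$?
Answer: $-309504$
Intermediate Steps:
$w{\left(v,M \right)} = M v$
$U{\left(u,Z \right)} = - Z + Z u$
$w{\left(16,8 \right)} U{\left(-5,1 \right)} 403 = 8 \cdot 16 \cdot 1 \left(-1 - 5\right) 403 = 128 \cdot 1 \left(-6\right) 403 = 128 \left(\left(-6\right) 403\right) = 128 \left(-2418\right) = -309504$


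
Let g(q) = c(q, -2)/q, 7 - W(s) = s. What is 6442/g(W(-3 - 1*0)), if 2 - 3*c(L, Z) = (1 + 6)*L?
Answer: -48315/17 ≈ -2842.1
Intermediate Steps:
c(L, Z) = ⅔ - 7*L/3 (c(L, Z) = ⅔ - (1 + 6)*L/3 = ⅔ - 7*L/3)
W(s) = 7 - s
g(q) = (⅔ - 7*q/3)/q
6442/g(W(-3 - 1*0)) = 6442/(((2 - 7*(7 - (-3 - 1*0)))/(3*(7 - (-3 - 1*0))))) = 6442/(((2 - 7*(7 - (-3 + 0)))/(3*(7 - (-3 + 0))))) = 6442/(((2 - 7*(7 - 1*(-3)))/(3*(7 - 1*(-3))))) = 6442/(((2 - 7*(7 + 3))/(3*(7 + 3)))) = 6442/(((⅓)*(2 - 7*10)/10)) = 6442/(((⅓)*(⅒)*(2 - 70))) = 6442/(((⅓)*(⅒)*(-68))) = 6442/(-34/15) = 6442*(-15/34) = -48315/17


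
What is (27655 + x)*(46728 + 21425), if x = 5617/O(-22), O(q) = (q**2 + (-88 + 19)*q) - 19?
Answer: 3737884134746/1983 ≈ 1.8850e+9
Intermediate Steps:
O(q) = -19 + q**2 - 69*q (O(q) = (q**2 - 69*q) - 19 = -19 + q**2 - 69*q)
x = 5617/1983 (x = 5617/(-19 + (-22)**2 - 69*(-22)) = 5617/(-19 + 484 + 1518) = 5617/1983 ≈ 2.8326)
(27655 + x)*(46728 + 21425) = (27655 + 5617/1983)*(46728 + 21425) = (54845482/1983)*68153 = 3737884134746/1983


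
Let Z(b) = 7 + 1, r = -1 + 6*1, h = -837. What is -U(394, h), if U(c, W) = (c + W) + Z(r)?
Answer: 435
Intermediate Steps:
r = 5 (r = -1 + 6 = 5)
Z(b) = 8
U(c, W) = 8 + W + c (U(c, W) = (c + W) + 8 = (W + c) + 8 = 8 + W + c)
-U(394, h) = -(8 - 837 + 394) = -1*(-435) = 435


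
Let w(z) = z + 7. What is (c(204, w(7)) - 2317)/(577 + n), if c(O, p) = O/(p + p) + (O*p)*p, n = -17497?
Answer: -6593/2961 ≈ -2.2266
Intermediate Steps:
w(z) = 7 + z
c(O, p) = O*p**2 + O/(2*p) (c(O, p) = O/((2*p)) + O*p**2 = (1/(2*p))*O + O*p**2 = O/(2*p) + O*p**2 = O*p**2 + O/(2*p))
(c(204, w(7)) - 2317)/(577 + n) = ((204*(7 + 7)**2 + (1/2)*204/(7 + 7)) - 2317)/(577 - 17497) = ((204*14**2 + (1/2)*204/14) - 2317)/(-16920) = ((204*196 + (1/2)*204*(1/14)) - 2317)*(-1/16920) = ((39984 + 51/7) - 2317)*(-1/16920) = (279939/7 - 2317)*(-1/16920) = (263720/7)*(-1/16920) = -6593/2961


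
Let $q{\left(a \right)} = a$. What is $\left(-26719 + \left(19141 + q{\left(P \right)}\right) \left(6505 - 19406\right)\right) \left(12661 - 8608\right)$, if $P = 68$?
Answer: $-1004503739484$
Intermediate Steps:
$\left(-26719 + \left(19141 + q{\left(P \right)}\right) \left(6505 - 19406\right)\right) \left(12661 - 8608\right) = \left(-26719 + \left(19141 + 68\right) \left(6505 - 19406\right)\right) \left(12661 - 8608\right) = \left(-26719 + 19209 \left(-12901\right)\right) 4053 = \left(-26719 - 247815309\right) 4053 = \left(-247842028\right) 4053 = -1004503739484$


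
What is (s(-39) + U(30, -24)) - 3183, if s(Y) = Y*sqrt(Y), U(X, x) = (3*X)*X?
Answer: -483 - 39*I*sqrt(39) ≈ -483.0 - 243.55*I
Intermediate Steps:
U(X, x) = 3*X**2
s(Y) = Y**(3/2)
(s(-39) + U(30, -24)) - 3183 = ((-39)**(3/2) + 3*30**2) - 3183 = (-39*I*sqrt(39) + 3*900) - 3183 = (-39*I*sqrt(39) + 2700) - 3183 = (2700 - 39*I*sqrt(39)) - 3183 = -483 - 39*I*sqrt(39)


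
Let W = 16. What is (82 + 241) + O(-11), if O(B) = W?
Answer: 339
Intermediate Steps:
O(B) = 16
(82 + 241) + O(-11) = (82 + 241) + 16 = 323 + 16 = 339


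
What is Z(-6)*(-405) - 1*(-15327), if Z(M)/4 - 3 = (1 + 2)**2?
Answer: -4113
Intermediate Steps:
Z(M) = 48 (Z(M) = 12 + 4*(1 + 2)**2 = 12 + 4*3**2 = 12 + 4*9 = 12 + 36 = 48)
Z(-6)*(-405) - 1*(-15327) = 48*(-405) - 1*(-15327) = -19440 + 15327 = -4113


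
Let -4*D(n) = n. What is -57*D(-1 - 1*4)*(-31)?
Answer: 8835/4 ≈ 2208.8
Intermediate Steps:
D(n) = -n/4
-57*D(-1 - 1*4)*(-31) = -(-57)*(-1 - 1*4)/4*(-31) = -(-57)*(-1 - 4)/4*(-31) = -(-57)*(-5)/4*(-31) = -57*5/4*(-31) = -285/4*(-31) = 8835/4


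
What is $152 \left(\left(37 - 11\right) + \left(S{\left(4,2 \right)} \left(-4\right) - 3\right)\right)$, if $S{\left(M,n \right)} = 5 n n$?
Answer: $-8664$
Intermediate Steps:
$S{\left(M,n \right)} = 5 n^{2}$
$152 \left(\left(37 - 11\right) + \left(S{\left(4,2 \right)} \left(-4\right) - 3\right)\right) = 152 \left(\left(37 - 11\right) + \left(5 \cdot 2^{2} \left(-4\right) - 3\right)\right) = 152 \left(26 + \left(5 \cdot 4 \left(-4\right) - 3\right)\right) = 152 \left(26 + \left(20 \left(-4\right) - 3\right)\right) = 152 \left(26 - 83\right) = 152 \left(-57\right) = -8664$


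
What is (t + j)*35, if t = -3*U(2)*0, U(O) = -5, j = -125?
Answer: -4375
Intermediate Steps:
t = 0 (t = -3*(-5)*0 = 15*0 = 0)
(t + j)*35 = (0 - 125)*35 = -125*35 = -4375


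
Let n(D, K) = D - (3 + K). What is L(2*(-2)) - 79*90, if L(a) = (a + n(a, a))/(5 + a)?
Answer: -7117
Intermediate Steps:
n(D, K) = -3 + D - K (n(D, K) = D + (-3 - K) = -3 + D - K)
L(a) = (-3 + a)/(5 + a) (L(a) = (a + (-3 + a - a))/(5 + a) = (a - 3)/(5 + a) = (-3 + a)/(5 + a))
L(2*(-2)) - 79*90 = (-3 + 2*(-2))/(5 + 2*(-2)) - 79*90 = (-3 - 4)/(5 - 4) - 7110 = -7/1 - 7110 = 1*(-7) - 7110 = -7 - 7110 = -7117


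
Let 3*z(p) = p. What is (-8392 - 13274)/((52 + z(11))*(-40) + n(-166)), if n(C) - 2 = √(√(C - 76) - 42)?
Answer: 21666/(6674/3 - √(-42 + 11*I*√2)) ≈ 9.7441 + 0.028868*I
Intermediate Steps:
z(p) = p/3
n(C) = 2 + √(-42 + √(-76 + C)) (n(C) = 2 + √(√(C - 76) - 42) = 2 + √(√(-76 + C) - 42) = 2 + √(-42 + √(-76 + C)))
(-8392 - 13274)/((52 + z(11))*(-40) + n(-166)) = (-8392 - 13274)/((52 + (⅓)*11)*(-40) + (2 + √(-42 + √(-76 - 166)))) = -21666/((52 + 11/3)*(-40) + (2 + √(-42 + √(-242)))) = -21666/((167/3)*(-40) + (2 + √(-42 + 11*I*√2))) = -21666/(-6680/3 + (2 + √(-42 + 11*I*√2))) = -21666/(-6674/3 + √(-42 + 11*I*√2))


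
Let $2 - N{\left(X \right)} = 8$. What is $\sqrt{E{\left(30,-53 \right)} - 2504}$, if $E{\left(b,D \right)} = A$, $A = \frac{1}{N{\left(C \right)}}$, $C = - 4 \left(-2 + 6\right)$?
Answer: $\frac{5 i \sqrt{3606}}{6} \approx 50.042 i$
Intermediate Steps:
$C = -16$ ($C = \left(-4\right) 4 = -16$)
$N{\left(X \right)} = -6$ ($N{\left(X \right)} = 2 - 8 = -6$)
$A = - \frac{1}{6}$ ($A = \frac{1}{-6} = - \frac{1}{6} \approx -0.16667$)
$E{\left(b,D \right)} = - \frac{1}{6}$
$\sqrt{E{\left(30,-53 \right)} - 2504} = \sqrt{- \frac{1}{6} - 2504} = \sqrt{- \frac{15025}{6}} = \frac{5 i \sqrt{3606}}{6}$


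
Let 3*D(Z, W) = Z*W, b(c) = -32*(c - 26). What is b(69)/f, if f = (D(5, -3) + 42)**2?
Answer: -1376/1369 ≈ -1.0051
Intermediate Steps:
b(c) = 832 - 32*c (b(c) = -32*(-26 + c) = 832 - 32*c)
D(Z, W) = W*Z/3 (D(Z, W) = (Z*W)/3 = (W*Z)/3 = W*Z/3)
f = 1369 (f = ((1/3)*(-3)*5 + 42)**2 = (-5 + 42)**2 = 37**2 = 1369)
b(69)/f = (832 - 32*69)/1369 = (832 - 2208)*(1/1369) = -1376*1/1369 = -1376/1369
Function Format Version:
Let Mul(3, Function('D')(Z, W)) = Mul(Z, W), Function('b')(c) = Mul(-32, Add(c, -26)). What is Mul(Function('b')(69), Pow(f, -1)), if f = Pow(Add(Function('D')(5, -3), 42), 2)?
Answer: Rational(-1376, 1369) ≈ -1.0051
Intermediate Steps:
Function('b')(c) = Add(832, Mul(-32, c)) (Function('b')(c) = Mul(-32, Add(-26, c)) = Add(832, Mul(-32, c)))
Function('D')(Z, W) = Mul(Rational(1, 3), W, Z) (Function('D')(Z, W) = Mul(Rational(1, 3), Mul(Z, W)) = Mul(Rational(1, 3), Mul(W, Z)) = Mul(Rational(1, 3), W, Z))
f = 1369 (f = Pow(Add(Mul(Rational(1, 3), -3, 5), 42), 2) = Pow(Add(-5, 42), 2) = Pow(37, 2) = 1369)
Mul(Function('b')(69), Pow(f, -1)) = Mul(Add(832, Mul(-32, 69)), Pow(1369, -1)) = Mul(Add(832, -2208), Rational(1, 1369)) = Mul(-1376, Rational(1, 1369)) = Rational(-1376, 1369)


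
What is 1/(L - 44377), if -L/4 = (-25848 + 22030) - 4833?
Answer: -1/9773 ≈ -0.00010232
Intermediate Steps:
L = 34604 (L = -4*((-25848 + 22030) - 4833) = -4*(-3818 - 4833) = -4*(-8651) = 34604)
1/(L - 44377) = 1/(34604 - 44377) = 1/(-9773) = -1/9773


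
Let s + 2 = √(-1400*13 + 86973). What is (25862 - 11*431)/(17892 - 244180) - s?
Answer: 431455/226288 - √68773 ≈ -260.34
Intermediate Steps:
s = -2 + √68773 (s = -2 + √(-1400*13 + 86973) = -2 + √(-18200 + 86973) = -2 + √68773 ≈ 260.25)
(25862 - 11*431)/(17892 - 244180) - s = (25862 - 11*431)/(17892 - 244180) - (-2 + √68773) = (25862 - 4741)/(-226288) + (2 - √68773) = 21121*(-1/226288) + (2 - √68773) = -21121/226288 + (2 - √68773) = 431455/226288 - √68773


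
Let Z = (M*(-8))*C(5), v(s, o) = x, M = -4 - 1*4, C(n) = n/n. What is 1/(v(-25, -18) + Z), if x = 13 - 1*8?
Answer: 1/69 ≈ 0.014493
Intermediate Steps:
C(n) = 1
M = -8 (M = -4 - 4 = -8)
x = 5 (x = 13 - 8 = 5)
v(s, o) = 5
Z = 64 (Z = -8*(-8)*1 = 64*1 = 64)
1/(v(-25, -18) + Z) = 1/(5 + 64) = 1/69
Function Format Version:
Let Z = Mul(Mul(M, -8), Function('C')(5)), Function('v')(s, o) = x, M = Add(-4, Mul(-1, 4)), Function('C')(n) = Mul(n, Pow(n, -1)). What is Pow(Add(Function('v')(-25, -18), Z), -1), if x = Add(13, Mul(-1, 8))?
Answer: Rational(1, 69) ≈ 0.014493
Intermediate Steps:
Function('C')(n) = 1
M = -8 (M = Add(-4, -4) = -8)
x = 5 (x = Add(13, -8) = 5)
Function('v')(s, o) = 5
Z = 64 (Z = Mul(Mul(-8, -8), 1) = Mul(64, 1) = 64)
Pow(Add(Function('v')(-25, -18), Z), -1) = Pow(Add(5, 64), -1) = Pow(69, -1) = Rational(1, 69)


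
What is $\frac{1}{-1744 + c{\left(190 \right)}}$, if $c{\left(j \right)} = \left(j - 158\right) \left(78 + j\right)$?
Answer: $\frac{1}{6832} \approx 0.00014637$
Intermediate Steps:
$c{\left(j \right)} = \left(-158 + j\right) \left(78 + j\right)$
$\frac{1}{-1744 + c{\left(190 \right)}} = \frac{1}{-1744 - \left(27524 - 36100\right)} = \frac{1}{-1744 - -8576} = \frac{1}{-1744 + 8576} = \frac{1}{6832}$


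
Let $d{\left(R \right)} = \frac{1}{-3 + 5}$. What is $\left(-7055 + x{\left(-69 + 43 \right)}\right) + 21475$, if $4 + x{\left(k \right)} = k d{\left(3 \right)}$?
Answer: $14403$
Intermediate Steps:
$d{\left(R \right)} = \frac{1}{2}$
$x{\left(k \right)} = -4 + \frac{k}{2}$ ($x{\left(k \right)} = -4 + k \frac{1}{2} = -4 + \frac{k}{2}$)
$\left(-7055 + x{\left(-69 + 43 \right)}\right) + 21475 = \left(-7055 + \left(-4 + \frac{-69 + 43}{2}\right)\right) + 21475 = \left(-7055 + \left(-4 + \frac{1}{2} \left(-26\right)\right)\right) + 21475 = \left(-7055 - 17\right) + 21475 = -7072 + 21475 = 14403$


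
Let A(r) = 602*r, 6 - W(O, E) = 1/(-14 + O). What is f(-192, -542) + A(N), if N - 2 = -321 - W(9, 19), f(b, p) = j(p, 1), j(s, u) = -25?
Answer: -978977/5 ≈ -1.9580e+5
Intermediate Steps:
W(O, E) = 6 - 1/(-14 + O)
f(b, p) = -25
N = -1626/5 (N = 2 + (-321 - (-85 + 6*9)/(-14 + 9)) = 2 + (-321 - (-85 + 54)/(-5)) = 2 + (-321 - (-1)*(-31)/5) = 2 + (-321 - 1*31/5) = 2 + (-321 - 31/5) = 2 - 1636/5 = -1626/5 ≈ -325.20)
f(-192, -542) + A(N) = -25 + 602*(-1626/5) = -25 - 978852/5 = -978977/5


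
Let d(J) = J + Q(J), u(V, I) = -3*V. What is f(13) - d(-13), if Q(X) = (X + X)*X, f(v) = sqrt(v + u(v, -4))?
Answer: -325 + I*sqrt(26) ≈ -325.0 + 5.099*I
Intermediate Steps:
f(v) = sqrt(2)*sqrt(-v) (f(v) = sqrt(v - 3*v) = sqrt(-2*v) = sqrt(2)*sqrt(-v))
Q(X) = 2*X**2 (Q(X) = (2*X)*X = 2*X**2)
d(J) = J + 2*J**2
f(13) - d(-13) = sqrt(2)*sqrt(-1*13) - (-13)*(1 + 2*(-13)) = sqrt(2)*sqrt(-13) - (-13)*(1 - 26) = sqrt(2)*(I*sqrt(13)) - (-13)*(-25) = I*sqrt(26) - 1*325 = I*sqrt(26) - 325 = -325 + I*sqrt(26)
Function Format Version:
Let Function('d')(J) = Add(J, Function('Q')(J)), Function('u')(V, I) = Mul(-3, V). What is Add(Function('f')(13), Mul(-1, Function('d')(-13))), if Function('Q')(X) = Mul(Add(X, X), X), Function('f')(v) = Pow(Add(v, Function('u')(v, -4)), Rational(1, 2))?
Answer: Add(-325, Mul(I, Pow(26, Rational(1, 2)))) ≈ Add(-325.00, Mul(5.0990, I))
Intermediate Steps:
Function('f')(v) = Mul(Pow(2, Rational(1, 2)), Pow(Mul(-1, v), Rational(1, 2))) (Function('f')(v) = Pow(Add(v, Mul(-3, v)), Rational(1, 2)) = Pow(Mul(-2, v), Rational(1, 2)) = Mul(Pow(2, Rational(1, 2)), Pow(Mul(-1, v), Rational(1, 2))))
Function('Q')(X) = Mul(2, Pow(X, 2)) (Function('Q')(X) = Mul(Mul(2, X), X) = Mul(2, Pow(X, 2)))
Function('d')(J) = Add(J, Mul(2, Pow(J, 2)))
Add(Function('f')(13), Mul(-1, Function('d')(-13))) = Add(Mul(Pow(2, Rational(1, 2)), Pow(Mul(-1, 13), Rational(1, 2))), Mul(-1, Mul(-13, Add(1, Mul(2, -13))))) = Add(Mul(Pow(2, Rational(1, 2)), Pow(-13, Rational(1, 2))), Mul(-1, Mul(-13, Add(1, -26)))) = Add(Mul(Pow(2, Rational(1, 2)), Mul(I, Pow(13, Rational(1, 2)))), Mul(-1, Mul(-13, -25))) = Add(Mul(I, Pow(26, Rational(1, 2))), Mul(-1, 325)) = Add(Mul(I, Pow(26, Rational(1, 2))), -325) = Add(-325, Mul(I, Pow(26, Rational(1, 2))))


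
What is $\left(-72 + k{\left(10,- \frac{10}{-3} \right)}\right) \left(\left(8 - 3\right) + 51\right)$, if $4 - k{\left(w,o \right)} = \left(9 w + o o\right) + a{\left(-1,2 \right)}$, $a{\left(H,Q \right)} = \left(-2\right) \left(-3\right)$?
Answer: $- \frac{88256}{9} \approx -9806.2$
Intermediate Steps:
$a{\left(H,Q \right)} = 6$
$k{\left(w,o \right)} = -2 - o^{2} - 9 w$ ($k{\left(w,o \right)} = 4 - \left(\left(9 w + o o\right) + 6\right) = 4 - \left(\left(9 w + o^{2}\right) + 6\right) = 4 - \left(\left(o^{2} + 9 w\right) + 6\right) = 4 - \left(6 + o^{2} + 9 w\right) = -2 - o^{2} - 9 w$)
$\left(-72 + k{\left(10,- \frac{10}{-3} \right)}\right) \left(\left(8 - 3\right) + 51\right) = \left(-72 - \left(92 + \left(- \frac{10}{-3}\right)^{2}\right)\right) \left(\left(8 - 3\right) + 51\right) = \left(-72 - \left(92 + \left(\left(-10\right) \left(- \frac{1}{3}\right)\right)^{2}\right)\right) \left(5 + 51\right) = \left(-72 - \frac{928}{9}\right) 56 = \left(- \frac{1576}{9}\right) 56 = - \frac{88256}{9}$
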